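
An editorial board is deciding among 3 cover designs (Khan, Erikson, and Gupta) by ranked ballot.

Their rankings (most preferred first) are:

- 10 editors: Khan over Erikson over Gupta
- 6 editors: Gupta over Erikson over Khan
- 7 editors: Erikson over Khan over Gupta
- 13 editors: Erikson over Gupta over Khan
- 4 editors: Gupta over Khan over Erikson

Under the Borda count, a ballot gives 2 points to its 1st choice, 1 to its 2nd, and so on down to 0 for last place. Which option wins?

Erikson

Borda scores:
  Khan: 10·2 + 6·0 + 7·1 + 13·0 + 4·1 = 31
  Erikson: 10·1 + 6·1 + 7·2 + 13·2 + 4·0 = 56
  Gupta: 10·0 + 6·2 + 7·0 + 13·1 + 4·2 = 33
Erikson has the highest total.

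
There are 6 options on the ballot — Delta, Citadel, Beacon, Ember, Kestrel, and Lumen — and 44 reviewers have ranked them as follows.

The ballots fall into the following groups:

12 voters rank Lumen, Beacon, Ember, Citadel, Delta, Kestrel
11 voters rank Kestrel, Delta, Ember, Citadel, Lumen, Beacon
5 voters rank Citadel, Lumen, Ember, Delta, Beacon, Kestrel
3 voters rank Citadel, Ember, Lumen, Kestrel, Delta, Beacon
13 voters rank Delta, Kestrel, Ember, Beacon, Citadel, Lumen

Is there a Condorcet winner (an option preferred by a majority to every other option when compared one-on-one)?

Head-to-head results (44 voters total):
Delta vs Citadel: Delta wins 24–20.
Delta vs Beacon: Delta wins 32–12.
Delta vs Ember: Delta wins 24–20.
Delta vs Kestrel: Delta wins 30–14.
Delta vs Lumen: Delta wins 24–20.
Citadel vs Beacon: Beacon wins 25–19.
Citadel vs Ember: Ember wins 36–8.
Citadel vs Kestrel: Kestrel wins 24–20.
Citadel vs Lumen: Citadel wins 32–12.
Beacon vs Ember: Ember wins 32–12.
Beacon vs Kestrel: Kestrel wins 27–17.
Beacon vs Lumen: Lumen wins 31–13.
Ember vs Kestrel: Kestrel wins 24–20.
Ember vs Lumen: Ember wins 27–17.
Kestrel vs Lumen: Kestrel wins 24–20.
Delta beats each rival — Citadel (24–20), Beacon (32–12), Ember (24–20), Kestrel (30–14), Lumen (24–20) — so Delta is the Condorcet winner.

Yes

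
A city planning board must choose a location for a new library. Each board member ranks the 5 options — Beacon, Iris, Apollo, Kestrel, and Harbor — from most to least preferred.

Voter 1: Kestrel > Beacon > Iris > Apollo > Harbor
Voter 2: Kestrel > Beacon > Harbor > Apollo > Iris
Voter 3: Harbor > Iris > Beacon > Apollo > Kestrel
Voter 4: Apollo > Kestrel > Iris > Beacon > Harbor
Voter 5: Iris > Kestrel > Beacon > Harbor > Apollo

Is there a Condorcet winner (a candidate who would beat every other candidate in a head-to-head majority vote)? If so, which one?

Kestrel

Head-to-head results (5 voters total):
Beacon vs Iris: Iris wins 3–2.
Beacon vs Apollo: Beacon wins 4–1.
Beacon vs Kestrel: Kestrel wins 4–1.
Beacon vs Harbor: Beacon wins 4–1.
Iris vs Apollo: Iris wins 3–2.
Iris vs Kestrel: Kestrel wins 3–2.
Iris vs Harbor: Iris wins 3–2.
Apollo vs Kestrel: Kestrel wins 3–2.
Apollo vs Harbor: Harbor wins 3–2.
Kestrel vs Harbor: Kestrel wins 4–1.
Kestrel beats each rival — Beacon (4–1), Iris (3–2), Apollo (3–2), Harbor (4–1) — so Kestrel is the Condorcet winner.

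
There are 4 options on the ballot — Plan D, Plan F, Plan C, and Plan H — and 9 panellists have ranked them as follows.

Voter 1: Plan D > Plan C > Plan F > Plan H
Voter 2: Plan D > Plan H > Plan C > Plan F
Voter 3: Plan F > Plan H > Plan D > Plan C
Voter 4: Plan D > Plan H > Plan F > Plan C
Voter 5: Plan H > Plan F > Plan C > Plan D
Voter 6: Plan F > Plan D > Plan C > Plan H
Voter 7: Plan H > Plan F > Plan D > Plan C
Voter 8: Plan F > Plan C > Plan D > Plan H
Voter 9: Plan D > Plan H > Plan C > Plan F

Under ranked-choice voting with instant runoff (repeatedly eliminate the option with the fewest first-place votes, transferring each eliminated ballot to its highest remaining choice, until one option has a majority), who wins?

Round 1: Plan D 4, Plan F 3, Plan H 2, Plan C 0. Plan C has the fewest and is eliminated.
Round 2: Plan D 4, Plan F 3, Plan H 2. Plan H has the fewest and is eliminated.
Round 3: Plan F 5, Plan D 4. Plan F has a majority.

Plan F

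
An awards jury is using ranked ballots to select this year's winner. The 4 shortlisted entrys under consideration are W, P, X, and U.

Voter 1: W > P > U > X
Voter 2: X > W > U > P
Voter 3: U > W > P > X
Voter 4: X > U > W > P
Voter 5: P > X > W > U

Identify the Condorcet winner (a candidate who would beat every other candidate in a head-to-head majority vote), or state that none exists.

Head-to-head results (5 voters total):
W vs P: W wins 4–1.
W vs X: X wins 3–2.
W vs U: W wins 3–2.
P vs X: P wins 3–2.
P vs U: U wins 3–2.
X vs U: X wins 3–2.
No candidate beats all others: W beats P beats X beats W, a majority cycle.

None — there is no Condorcet winner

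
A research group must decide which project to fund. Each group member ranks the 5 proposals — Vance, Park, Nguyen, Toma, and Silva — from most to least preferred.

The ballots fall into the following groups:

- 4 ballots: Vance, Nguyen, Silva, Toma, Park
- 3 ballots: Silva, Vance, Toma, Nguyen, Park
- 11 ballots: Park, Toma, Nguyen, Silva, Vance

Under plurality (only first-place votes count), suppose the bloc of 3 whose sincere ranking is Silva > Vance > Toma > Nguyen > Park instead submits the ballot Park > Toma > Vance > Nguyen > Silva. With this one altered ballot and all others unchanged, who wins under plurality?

Park

First-place totals with the altered ballot: Vance 4, Park 14, Nguyen 0, Toma 0, Silva 0.
The winner is unchanged: still Park.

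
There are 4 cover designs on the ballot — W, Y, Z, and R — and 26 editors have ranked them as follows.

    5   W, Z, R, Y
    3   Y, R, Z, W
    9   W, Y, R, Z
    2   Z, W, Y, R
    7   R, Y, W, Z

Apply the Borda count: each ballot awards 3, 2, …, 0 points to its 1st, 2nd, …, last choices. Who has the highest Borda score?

W

Borda scores:
  W: 5·3 + 3·0 + 9·3 + 2·2 + 7·1 = 53
  Y: 5·0 + 3·3 + 9·2 + 2·1 + 7·2 = 43
  Z: 5·2 + 3·1 + 9·0 + 2·3 + 7·0 = 19
  R: 5·1 + 3·2 + 9·1 + 2·0 + 7·3 = 41
W has the highest total.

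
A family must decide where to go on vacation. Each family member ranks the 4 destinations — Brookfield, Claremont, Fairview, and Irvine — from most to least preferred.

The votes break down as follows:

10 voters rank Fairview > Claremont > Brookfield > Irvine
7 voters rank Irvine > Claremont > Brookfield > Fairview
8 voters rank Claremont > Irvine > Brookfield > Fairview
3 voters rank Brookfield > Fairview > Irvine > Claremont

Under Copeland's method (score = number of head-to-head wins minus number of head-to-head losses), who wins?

Claremont

Pairwise results:
  Brookfield vs Claremont: Claremont wins 25–3.
  Brookfield vs Fairview: Brookfield wins 18–10.
  Brookfield vs Irvine: Irvine wins 15–13.
  Claremont vs Fairview: Claremont wins 15–13.
  Claremont vs Irvine: Claremont wins 18–10.
  Fairview vs Irvine: Irvine wins 15–13.
Copeland scores (wins − losses):
  Brookfield: 1 − 2 = -1
  Claremont: 3 − 0 = 3
  Fairview: 0 − 3 = -3
  Irvine: 2 − 1 = 1
Claremont has the best Copeland score.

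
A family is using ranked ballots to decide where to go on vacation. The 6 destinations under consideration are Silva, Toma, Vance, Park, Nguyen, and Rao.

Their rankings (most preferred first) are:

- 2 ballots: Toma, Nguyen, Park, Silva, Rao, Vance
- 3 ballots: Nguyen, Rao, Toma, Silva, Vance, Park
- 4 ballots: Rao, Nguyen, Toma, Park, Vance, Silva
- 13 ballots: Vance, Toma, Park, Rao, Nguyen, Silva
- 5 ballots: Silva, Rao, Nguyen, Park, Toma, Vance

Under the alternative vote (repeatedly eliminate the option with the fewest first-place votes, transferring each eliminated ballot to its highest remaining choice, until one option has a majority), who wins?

Nguyen

Round 1: Vance 13, Silva 5, Rao 4, Nguyen 3, Toma 2, Park 0. Park has the fewest and is eliminated.
Round 2: Vance 13, Silva 5, Rao 4, Nguyen 3, Toma 2. Toma has the fewest and is eliminated.
Round 3: Vance 13, Silva 5, Nguyen 5, Rao 4. Rao has the fewest and is eliminated.
Round 4: Vance 13, Nguyen 9, Silva 5. Silva has the fewest and is eliminated.
Round 5: Nguyen 14, Vance 13. Nguyen has a majority.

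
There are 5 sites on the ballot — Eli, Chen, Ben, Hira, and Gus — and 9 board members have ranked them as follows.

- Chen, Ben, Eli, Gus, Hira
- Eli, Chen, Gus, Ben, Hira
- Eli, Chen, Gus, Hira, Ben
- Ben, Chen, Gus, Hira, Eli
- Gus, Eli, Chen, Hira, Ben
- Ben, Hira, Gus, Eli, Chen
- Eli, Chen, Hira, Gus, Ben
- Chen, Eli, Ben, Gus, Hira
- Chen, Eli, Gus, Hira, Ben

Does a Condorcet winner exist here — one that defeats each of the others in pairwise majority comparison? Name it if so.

Head-to-head results (9 voters total):
Eli vs Chen: Eli wins 5–4.
Eli vs Ben: Eli wins 6–3.
Eli vs Hira: Eli wins 7–2.
Eli vs Gus: Eli wins 6–3.
Chen vs Ben: Chen wins 7–2.
Chen vs Hira: Chen wins 8–1.
Chen vs Gus: Chen wins 7–2.
Ben vs Hira: Ben wins 5–4.
Ben vs Gus: Gus wins 5–4.
Hira vs Gus: Gus wins 7–2.
Eli beats each rival — Chen (5–4), Ben (6–3), Hira (7–2), Gus (6–3) — so Eli is the Condorcet winner.

Eli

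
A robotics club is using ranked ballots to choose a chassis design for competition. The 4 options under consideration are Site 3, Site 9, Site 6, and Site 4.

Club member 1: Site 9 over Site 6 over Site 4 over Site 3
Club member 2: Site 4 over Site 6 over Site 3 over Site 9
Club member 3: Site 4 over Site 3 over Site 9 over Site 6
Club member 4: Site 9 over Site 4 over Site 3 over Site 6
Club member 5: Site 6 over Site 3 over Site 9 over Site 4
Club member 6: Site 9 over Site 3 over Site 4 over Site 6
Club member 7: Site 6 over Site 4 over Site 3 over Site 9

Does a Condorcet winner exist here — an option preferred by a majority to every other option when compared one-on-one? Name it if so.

There is no Condorcet winner

Head-to-head results (7 voters total):
Site 3 vs Site 9: Site 3 wins 4–3.
Site 3 vs Site 6: Site 6 wins 4–3.
Site 3 vs Site 4: Site 4 wins 5–2.
Site 9 vs Site 6: Site 9 wins 4–3.
Site 9 vs Site 4: Site 9 wins 4–3.
Site 6 vs Site 4: Site 4 wins 4–3.
No candidate beats all others: Site 3 beats Site 9 beats Site 6 beats Site 3, a majority cycle.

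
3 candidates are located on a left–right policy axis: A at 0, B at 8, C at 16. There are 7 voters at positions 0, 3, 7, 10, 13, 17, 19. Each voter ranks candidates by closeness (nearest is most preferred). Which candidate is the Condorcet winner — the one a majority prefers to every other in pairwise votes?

With single-peaked preferences on a line, the Condorcet winner is the candidate closest to the median voter.
The median voter (position 10) is closest to B at 8.
Check: B vs C — voters closer to B: 4 of 7.

B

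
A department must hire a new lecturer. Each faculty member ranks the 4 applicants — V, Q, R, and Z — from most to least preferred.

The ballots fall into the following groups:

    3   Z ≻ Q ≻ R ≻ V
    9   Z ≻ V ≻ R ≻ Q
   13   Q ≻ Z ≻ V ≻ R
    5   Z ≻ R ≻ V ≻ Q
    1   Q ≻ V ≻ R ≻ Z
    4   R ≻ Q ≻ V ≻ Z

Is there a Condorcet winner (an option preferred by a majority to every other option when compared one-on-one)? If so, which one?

No Condorcet winner

Head-to-head results (35 voters total):
V vs Q: Q wins 21–14.
V vs R: V wins 23–12.
V vs Z: Z wins 30–5.
Q vs R: R wins 18–17.
Q vs Z: Q wins 18–17.
R vs Z: Z wins 30–5.
No candidate beats all others: V beats R beats Q beats V, a majority cycle.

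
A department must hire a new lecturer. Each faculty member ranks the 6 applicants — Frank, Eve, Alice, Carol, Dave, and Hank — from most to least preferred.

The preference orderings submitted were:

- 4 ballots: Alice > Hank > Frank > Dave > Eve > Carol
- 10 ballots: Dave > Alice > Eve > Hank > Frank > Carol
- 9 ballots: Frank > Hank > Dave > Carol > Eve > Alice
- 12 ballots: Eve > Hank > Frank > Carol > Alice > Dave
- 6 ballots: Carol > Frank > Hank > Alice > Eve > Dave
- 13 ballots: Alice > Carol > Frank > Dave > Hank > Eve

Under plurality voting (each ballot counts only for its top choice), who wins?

First-place vote totals:
  Frank: 9
  Eve: 12
  Alice: 17
  Carol: 6
  Dave: 10
  Hank: 0
Alice has the most first-place votes.

Alice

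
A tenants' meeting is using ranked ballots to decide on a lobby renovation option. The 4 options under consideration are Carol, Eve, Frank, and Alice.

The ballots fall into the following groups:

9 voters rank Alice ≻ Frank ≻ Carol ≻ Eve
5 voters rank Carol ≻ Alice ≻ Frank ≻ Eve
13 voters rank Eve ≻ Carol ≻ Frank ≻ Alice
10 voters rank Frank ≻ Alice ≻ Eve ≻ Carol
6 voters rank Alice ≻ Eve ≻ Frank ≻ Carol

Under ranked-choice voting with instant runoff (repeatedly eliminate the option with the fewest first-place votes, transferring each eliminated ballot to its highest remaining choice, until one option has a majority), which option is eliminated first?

Round 1: Alice 15, Eve 13, Frank 10, Carol 5. Carol has the fewest and is eliminated.
Round 2: Alice 20, Eve 13, Frank 10. Frank has the fewest and is eliminated.
Round 3: Alice 30, Eve 13. Alice has a majority.

Carol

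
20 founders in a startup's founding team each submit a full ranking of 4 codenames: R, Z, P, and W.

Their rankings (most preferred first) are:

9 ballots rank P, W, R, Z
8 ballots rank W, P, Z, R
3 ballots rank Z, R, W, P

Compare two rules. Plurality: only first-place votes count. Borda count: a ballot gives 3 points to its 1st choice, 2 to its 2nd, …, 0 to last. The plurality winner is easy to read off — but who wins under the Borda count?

Plurality first-place counts: R 0, Z 3, P 9, W 8 → P.
Borda totals: R 15, Z 17, P 43, W 45 → W.

W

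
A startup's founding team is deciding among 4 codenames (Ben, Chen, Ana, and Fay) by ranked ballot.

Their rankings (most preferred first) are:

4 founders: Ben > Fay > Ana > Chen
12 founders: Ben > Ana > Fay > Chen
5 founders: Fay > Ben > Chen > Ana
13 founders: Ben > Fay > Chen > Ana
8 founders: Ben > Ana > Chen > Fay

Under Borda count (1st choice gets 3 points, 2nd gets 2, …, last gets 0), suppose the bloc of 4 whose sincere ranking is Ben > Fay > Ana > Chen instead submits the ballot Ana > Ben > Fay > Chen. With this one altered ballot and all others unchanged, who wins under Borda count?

Ben

Borda totals with the altered ballot: Ben 117, Chen 26, Ana 52, Fay 57.
The winner is unchanged: still Ben.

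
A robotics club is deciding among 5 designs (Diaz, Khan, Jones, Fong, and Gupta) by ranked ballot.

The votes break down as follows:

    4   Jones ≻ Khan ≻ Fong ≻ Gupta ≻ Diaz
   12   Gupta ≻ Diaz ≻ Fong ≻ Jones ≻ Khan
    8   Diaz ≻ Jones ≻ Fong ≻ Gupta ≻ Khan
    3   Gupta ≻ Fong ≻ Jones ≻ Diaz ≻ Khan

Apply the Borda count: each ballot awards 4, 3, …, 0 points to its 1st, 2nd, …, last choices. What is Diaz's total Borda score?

71

Borda scores:
  Diaz: 4·0 + 12·3 + 8·4 + 3·1 = 71
  Khan: 4·3 + 12·0 + 8·0 + 3·0 = 12
  Jones: 4·4 + 12·1 + 8·3 + 3·2 = 58
  Fong: 4·2 + 12·2 + 8·2 + 3·3 = 57
  Gupta: 4·1 + 12·4 + 8·1 + 3·4 = 72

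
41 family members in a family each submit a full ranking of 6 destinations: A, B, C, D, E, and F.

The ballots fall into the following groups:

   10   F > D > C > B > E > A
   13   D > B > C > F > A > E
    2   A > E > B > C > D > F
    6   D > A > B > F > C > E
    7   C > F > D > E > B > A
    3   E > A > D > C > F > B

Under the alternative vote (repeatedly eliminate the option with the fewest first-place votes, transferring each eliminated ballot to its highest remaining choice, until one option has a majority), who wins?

D

Round 1: D 19, F 10, C 7, E 3, A 2, B 0. B has the fewest and is eliminated.
Round 2: D 19, F 10, C 7, E 3, A 2. A has the fewest and is eliminated.
Round 3: D 19, F 10, C 7, E 5. E has the fewest and is eliminated.
Round 4: D 22, F 10, C 9. D has a majority.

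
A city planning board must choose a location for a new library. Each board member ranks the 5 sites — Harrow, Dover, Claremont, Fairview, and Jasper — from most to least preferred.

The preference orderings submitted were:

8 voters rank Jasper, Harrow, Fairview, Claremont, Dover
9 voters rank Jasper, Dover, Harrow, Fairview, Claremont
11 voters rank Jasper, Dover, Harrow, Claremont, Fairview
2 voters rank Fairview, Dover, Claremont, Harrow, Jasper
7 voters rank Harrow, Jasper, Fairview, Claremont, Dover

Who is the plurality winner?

First-place vote totals:
  Harrow: 7
  Dover: 0
  Claremont: 0
  Fairview: 2
  Jasper: 28
Jasper has the most first-place votes.

Jasper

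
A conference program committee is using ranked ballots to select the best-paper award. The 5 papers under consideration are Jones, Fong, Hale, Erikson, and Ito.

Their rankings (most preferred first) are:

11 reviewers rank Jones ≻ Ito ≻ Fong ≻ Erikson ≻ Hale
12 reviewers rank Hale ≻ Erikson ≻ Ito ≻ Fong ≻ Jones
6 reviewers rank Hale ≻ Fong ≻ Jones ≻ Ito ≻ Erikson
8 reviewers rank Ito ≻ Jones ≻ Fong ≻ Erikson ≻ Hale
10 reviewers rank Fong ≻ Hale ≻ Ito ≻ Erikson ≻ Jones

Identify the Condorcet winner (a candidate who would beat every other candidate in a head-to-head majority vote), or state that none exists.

There is no Condorcet winner

Head-to-head results (47 voters total):
Jones vs Fong: Fong wins 28–19.
Jones vs Hale: Hale wins 28–19.
Jones vs Erikson: Jones wins 25–22.
Jones vs Ito: Ito wins 30–17.
Fong vs Hale: Fong wins 29–18.
Fong vs Erikson: Fong wins 35–12.
Fong vs Ito: Ito wins 31–16.
Hale vs Erikson: Hale wins 28–19.
Hale vs Ito: Hale wins 28–19.
Erikson vs Ito: Ito wins 35–12.
No candidate beats all others: Fong beats Hale beats Ito beats Fong, a majority cycle.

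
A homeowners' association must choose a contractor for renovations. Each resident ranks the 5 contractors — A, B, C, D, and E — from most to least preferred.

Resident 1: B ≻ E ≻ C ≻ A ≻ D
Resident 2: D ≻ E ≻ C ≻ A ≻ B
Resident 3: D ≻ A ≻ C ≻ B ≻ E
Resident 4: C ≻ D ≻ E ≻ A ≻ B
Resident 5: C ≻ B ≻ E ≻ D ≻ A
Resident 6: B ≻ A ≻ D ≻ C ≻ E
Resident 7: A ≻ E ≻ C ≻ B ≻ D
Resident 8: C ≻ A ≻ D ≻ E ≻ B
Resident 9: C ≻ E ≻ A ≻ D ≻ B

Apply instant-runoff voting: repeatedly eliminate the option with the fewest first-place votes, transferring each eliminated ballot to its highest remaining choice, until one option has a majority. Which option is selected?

Round 1: C 4, B 2, D 2, A 1, E 0. E has the fewest and is eliminated.
Round 2: C 4, B 2, D 2, A 1. A has the fewest and is eliminated.
Round 3: C 5, B 2, D 2. C has a majority.

C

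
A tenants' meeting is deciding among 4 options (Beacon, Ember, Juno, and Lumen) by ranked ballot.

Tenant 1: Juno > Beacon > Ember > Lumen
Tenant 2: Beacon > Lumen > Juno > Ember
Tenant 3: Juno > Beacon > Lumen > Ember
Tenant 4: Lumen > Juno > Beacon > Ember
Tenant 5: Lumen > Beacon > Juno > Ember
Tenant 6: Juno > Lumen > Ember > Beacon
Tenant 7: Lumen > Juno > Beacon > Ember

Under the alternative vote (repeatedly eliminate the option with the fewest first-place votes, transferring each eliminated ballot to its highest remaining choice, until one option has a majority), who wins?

Round 1: Juno 3, Lumen 3, Beacon 1, Ember 0. Ember has the fewest and is eliminated.
Round 2: Juno 3, Lumen 3, Beacon 1. Beacon has the fewest and is eliminated.
Round 3: Lumen 4, Juno 3. Lumen has a majority.

Lumen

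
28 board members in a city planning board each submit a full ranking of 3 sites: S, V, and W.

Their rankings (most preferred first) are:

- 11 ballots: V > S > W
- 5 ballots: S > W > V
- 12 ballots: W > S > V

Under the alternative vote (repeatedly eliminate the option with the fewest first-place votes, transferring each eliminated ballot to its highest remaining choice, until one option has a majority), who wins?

Round 1: W 12, V 11, S 5. S has the fewest and is eliminated.
Round 2: W 17, V 11. W has a majority.

W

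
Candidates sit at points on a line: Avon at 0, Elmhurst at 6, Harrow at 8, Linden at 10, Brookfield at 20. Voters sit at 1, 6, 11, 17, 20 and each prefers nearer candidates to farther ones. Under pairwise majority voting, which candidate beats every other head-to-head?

With single-peaked preferences on a line, the Condorcet winner is the candidate closest to the median voter.
The median voter (position 11) is closest to Linden at 10.
Check: Linden vs Brookfield — voters closer to Linden: 3 of 5.

Linden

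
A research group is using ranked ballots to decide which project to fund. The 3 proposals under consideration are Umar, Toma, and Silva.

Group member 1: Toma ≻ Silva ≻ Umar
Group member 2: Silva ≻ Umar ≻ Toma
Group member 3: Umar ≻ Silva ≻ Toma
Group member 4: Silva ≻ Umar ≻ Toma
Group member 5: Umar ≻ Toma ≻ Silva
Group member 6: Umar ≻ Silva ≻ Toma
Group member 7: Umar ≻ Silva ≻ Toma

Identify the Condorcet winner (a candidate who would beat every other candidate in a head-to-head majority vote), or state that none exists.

Umar

Head-to-head results (7 voters total):
Umar vs Toma: Umar wins 6–1.
Umar vs Silva: Umar wins 4–3.
Toma vs Silva: Silva wins 5–2.
Umar beats each rival — Toma (6–1), Silva (4–3) — so Umar is the Condorcet winner.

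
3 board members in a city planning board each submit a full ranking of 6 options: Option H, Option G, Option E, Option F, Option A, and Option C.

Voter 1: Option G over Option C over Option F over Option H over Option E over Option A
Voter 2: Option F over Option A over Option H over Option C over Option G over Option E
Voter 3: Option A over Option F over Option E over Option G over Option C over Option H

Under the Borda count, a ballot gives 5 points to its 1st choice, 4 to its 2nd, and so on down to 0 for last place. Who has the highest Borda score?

Borda scores:
  Option H: 2 + 3 + 0 = 5
  Option G: 5 + 1 + 2 = 8
  Option E: 1 + 0 + 3 = 4
  Option F: 3 + 5 + 4 = 12
  Option A: 0 + 4 + 5 = 9
  Option C: 4 + 2 + 1 = 7
Option F has the highest total.

Option F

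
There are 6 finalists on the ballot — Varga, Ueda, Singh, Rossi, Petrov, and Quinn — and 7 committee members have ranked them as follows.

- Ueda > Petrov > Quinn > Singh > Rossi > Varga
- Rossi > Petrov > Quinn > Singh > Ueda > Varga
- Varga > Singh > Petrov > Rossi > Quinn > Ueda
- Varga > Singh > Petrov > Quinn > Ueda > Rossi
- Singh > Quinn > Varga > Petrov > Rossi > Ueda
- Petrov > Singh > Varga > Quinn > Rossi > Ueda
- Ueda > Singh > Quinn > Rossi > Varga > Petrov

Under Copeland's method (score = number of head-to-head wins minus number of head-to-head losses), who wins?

Pairwise results:
  Varga vs Ueda: Varga wins 4–3.
  Varga vs Singh: Singh wins 5–2.
  Varga vs Rossi: Varga wins 4–3.
  Varga vs Petrov: Varga wins 4–3.
  Varga vs Quinn: Quinn wins 4–3.
  Ueda vs Singh: Singh wins 5–2.
  Ueda vs Rossi: Rossi wins 4–3.
  Ueda vs Petrov: Petrov wins 5–2.
  Ueda vs Quinn: Quinn wins 5–2.
  Singh vs Rossi: Singh wins 6–1.
  Singh vs Petrov: Singh wins 4–3.
  Singh vs Quinn: Singh wins 5–2.
  Rossi vs Petrov: Petrov wins 5–2.
  Rossi vs Quinn: Quinn wins 5–2.
  Petrov vs Quinn: Petrov wins 5–2.
Copeland scores (wins − losses):
  Varga: 3 − 2 = 1
  Ueda: 0 − 5 = -5
  Singh: 5 − 0 = 5
  Rossi: 1 − 4 = -3
  Petrov: 3 − 2 = 1
  Quinn: 3 − 2 = 1
Singh has the best Copeland score.

Singh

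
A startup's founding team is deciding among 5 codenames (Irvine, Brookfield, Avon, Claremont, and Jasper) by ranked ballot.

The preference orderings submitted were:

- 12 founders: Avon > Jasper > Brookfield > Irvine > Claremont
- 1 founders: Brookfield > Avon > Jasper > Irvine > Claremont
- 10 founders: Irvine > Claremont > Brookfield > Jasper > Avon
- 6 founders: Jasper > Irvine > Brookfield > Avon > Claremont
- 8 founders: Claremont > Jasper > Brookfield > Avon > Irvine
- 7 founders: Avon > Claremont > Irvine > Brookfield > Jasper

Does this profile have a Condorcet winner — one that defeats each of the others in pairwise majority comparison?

Head-to-head results (44 voters total):
Irvine vs Brookfield: Irvine wins 23–21.
Irvine vs Avon: Avon wins 28–16.
Irvine vs Claremont: Irvine wins 29–15.
Irvine vs Jasper: Jasper wins 27–17.
Brookfield vs Avon: Brookfield wins 25–19.
Brookfield vs Claremont: Claremont wins 25–19.
Brookfield vs Jasper: Jasper wins 26–18.
Avon vs Claremont: Avon wins 26–18.
Avon vs Jasper: Jasper wins 24–20.
Claremont vs Jasper: Claremont wins 25–19.
No candidate beats all others: Irvine beats Brookfield beats Avon beats Irvine, a majority cycle.

No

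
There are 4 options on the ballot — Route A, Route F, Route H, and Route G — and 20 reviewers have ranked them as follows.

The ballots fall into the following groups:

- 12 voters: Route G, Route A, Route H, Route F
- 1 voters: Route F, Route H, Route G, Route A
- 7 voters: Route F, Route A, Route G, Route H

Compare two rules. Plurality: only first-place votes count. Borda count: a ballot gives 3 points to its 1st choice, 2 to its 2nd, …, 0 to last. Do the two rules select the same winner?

Plurality first-place counts: Route A 0, Route F 8, Route H 0, Route G 12 → Route G.
Borda totals: Route A 38, Route F 24, Route H 14, Route G 44 → Route G.
The two rules agree on Route G.

Yes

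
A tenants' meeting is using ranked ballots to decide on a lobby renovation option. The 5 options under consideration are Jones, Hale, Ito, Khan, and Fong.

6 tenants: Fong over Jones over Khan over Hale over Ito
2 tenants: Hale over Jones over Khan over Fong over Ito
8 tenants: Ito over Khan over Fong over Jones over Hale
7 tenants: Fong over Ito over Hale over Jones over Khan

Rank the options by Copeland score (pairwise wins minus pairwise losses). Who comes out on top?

Fong

Pairwise results:
  Jones vs Hale: Jones wins 14–9.
  Jones vs Ito: Ito wins 15–8.
  Jones vs Khan: Jones wins 15–8.
  Jones vs Fong: Fong wins 21–2.
  Hale vs Ito: Ito wins 15–8.
  Hale vs Khan: Khan wins 14–9.
  Hale vs Fong: Fong wins 21–2.
  Ito vs Khan: Ito wins 15–8.
  Ito vs Fong: Fong wins 15–8.
  Khan vs Fong: Fong wins 13–10.
Copeland scores (wins − losses):
  Jones: 2 − 2 = 0
  Hale: 0 − 4 = -4
  Ito: 3 − 1 = 2
  Khan: 1 − 3 = -2
  Fong: 4 − 0 = 4
Fong has the best Copeland score.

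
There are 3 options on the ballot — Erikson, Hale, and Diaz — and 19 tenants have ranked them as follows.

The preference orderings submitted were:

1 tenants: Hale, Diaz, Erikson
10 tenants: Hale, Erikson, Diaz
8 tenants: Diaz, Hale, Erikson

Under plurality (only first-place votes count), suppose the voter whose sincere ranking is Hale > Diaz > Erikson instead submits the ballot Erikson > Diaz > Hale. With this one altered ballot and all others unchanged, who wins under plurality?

First-place totals with the altered ballot: Erikson 1, Hale 10, Diaz 8.
The winner is unchanged: still Hale.

Hale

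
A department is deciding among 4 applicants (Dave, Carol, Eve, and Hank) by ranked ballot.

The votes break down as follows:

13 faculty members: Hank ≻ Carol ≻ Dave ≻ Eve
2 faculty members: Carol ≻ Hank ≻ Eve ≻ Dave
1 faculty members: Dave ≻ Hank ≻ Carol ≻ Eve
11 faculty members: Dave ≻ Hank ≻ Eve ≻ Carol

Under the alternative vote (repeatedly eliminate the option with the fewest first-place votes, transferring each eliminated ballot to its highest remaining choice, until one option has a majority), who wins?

Round 1: Hank 13, Dave 12, Carol 2, Eve 0. Eve has the fewest and is eliminated.
Round 2: Hank 13, Dave 12, Carol 2. Carol has the fewest and is eliminated.
Round 3: Hank 15, Dave 12. Hank has a majority.

Hank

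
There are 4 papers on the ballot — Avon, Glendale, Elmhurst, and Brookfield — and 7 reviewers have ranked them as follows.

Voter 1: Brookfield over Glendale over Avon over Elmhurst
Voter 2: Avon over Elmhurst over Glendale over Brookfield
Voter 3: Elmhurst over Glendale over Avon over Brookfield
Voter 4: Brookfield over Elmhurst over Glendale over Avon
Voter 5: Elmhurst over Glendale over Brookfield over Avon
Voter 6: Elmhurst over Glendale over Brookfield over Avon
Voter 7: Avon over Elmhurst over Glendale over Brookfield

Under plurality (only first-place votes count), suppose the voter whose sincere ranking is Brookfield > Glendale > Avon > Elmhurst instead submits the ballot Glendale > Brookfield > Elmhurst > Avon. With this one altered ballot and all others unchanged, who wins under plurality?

First-place totals with the altered ballot: Avon 2, Glendale 1, Elmhurst 3, Brookfield 1.
The winner is unchanged: still Elmhurst.

Elmhurst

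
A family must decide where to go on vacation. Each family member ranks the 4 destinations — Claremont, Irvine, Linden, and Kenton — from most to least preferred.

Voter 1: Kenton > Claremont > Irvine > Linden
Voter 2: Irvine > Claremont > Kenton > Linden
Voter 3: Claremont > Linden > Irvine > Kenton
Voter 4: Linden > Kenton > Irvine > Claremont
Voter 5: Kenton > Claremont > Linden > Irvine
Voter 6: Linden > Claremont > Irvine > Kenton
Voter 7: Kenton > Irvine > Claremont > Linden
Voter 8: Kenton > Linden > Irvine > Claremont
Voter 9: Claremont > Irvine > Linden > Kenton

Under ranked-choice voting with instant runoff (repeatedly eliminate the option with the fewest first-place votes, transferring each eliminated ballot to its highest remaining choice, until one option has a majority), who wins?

Round 1: Kenton 4, Claremont 2, Linden 2, Irvine 1. Irvine has the fewest and is eliminated.
Round 2: Kenton 4, Claremont 3, Linden 2. Linden has the fewest and is eliminated.
Round 3: Kenton 5, Claremont 4. Kenton has a majority.

Kenton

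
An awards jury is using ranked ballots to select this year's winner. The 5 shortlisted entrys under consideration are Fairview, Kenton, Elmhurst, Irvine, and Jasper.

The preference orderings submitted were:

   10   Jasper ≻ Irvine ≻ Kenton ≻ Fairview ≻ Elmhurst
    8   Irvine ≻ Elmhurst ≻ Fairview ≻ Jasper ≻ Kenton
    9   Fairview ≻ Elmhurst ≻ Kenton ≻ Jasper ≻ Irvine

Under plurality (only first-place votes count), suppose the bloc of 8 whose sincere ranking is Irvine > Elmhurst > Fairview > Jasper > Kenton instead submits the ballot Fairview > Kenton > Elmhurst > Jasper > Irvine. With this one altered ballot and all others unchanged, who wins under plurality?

First-place totals with the altered ballot: Fairview 17, Kenton 0, Elmhurst 0, Irvine 0, Jasper 10.
The switch changes the winner from Jasper to Fairview.

Fairview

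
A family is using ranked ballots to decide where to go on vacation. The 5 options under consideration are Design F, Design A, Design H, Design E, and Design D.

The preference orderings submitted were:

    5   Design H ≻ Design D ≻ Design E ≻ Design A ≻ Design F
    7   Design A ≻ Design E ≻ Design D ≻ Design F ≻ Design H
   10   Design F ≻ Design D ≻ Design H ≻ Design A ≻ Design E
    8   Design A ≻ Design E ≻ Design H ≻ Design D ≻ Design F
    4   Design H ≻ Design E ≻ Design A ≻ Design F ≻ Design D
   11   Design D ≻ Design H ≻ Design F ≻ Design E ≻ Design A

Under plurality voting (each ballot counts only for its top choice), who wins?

Design A

First-place vote totals:
  Design F: 10
  Design A: 15
  Design H: 9
  Design E: 0
  Design D: 11
Design A has the most first-place votes.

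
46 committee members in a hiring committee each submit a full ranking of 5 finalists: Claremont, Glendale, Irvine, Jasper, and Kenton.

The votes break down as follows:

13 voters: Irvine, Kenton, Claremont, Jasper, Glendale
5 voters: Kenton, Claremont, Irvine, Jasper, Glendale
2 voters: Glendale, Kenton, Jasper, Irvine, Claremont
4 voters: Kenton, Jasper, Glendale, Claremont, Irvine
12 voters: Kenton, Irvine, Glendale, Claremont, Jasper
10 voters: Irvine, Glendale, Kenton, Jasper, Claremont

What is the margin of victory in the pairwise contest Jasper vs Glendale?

2

Ballots ranking Jasper above Glendale: 13+5+4 = 22.
Ballots ranking Glendale above Jasper: 2+12+10 = 24.
Glendale wins 24–22, a margin of 2.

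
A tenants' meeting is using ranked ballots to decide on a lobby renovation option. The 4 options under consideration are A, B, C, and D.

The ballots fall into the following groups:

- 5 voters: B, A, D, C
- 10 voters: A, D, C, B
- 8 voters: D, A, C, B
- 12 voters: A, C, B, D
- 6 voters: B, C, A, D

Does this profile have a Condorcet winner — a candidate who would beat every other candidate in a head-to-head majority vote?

Yes

Head-to-head results (41 voters total):
A vs B: A wins 30–11.
A vs C: A wins 35–6.
A vs D: A wins 33–8.
B vs C: C wins 30–11.
B vs D: B wins 23–18.
C vs D: D wins 23–18.
A beats each rival — B (30–11), C (35–6), D (33–8) — so A is the Condorcet winner.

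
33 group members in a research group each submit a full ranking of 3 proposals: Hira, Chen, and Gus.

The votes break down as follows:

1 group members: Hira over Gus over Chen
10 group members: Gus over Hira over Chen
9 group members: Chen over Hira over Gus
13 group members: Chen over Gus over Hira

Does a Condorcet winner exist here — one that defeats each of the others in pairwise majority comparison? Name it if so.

Chen

Head-to-head results (33 voters total):
Hira vs Chen: Chen wins 22–11.
Hira vs Gus: Gus wins 23–10.
Chen vs Gus: Chen wins 22–11.
Chen beats each rival — Hira (22–11), Gus (22–11) — so Chen is the Condorcet winner.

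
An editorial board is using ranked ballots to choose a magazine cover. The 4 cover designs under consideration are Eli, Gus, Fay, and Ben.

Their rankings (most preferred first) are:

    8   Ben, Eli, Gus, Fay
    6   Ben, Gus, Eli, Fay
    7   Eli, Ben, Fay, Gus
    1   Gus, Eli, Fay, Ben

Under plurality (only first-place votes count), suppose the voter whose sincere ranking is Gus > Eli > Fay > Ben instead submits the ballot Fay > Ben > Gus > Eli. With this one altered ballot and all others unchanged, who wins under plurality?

First-place totals with the altered ballot: Eli 7, Gus 0, Fay 1, Ben 14.
The winner is unchanged: still Ben.

Ben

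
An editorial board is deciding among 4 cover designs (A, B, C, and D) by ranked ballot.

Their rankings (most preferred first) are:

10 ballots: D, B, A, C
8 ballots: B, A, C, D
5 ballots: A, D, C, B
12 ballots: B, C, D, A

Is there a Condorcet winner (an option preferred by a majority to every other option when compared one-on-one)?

Yes

Head-to-head results (35 voters total):
A vs B: B wins 30–5.
A vs C: A wins 23–12.
A vs D: D wins 22–13.
B vs C: B wins 30–5.
B vs D: B wins 20–15.
C vs D: C wins 20–15.
B beats each rival — A (30–5), C (30–5), D (20–15) — so B is the Condorcet winner.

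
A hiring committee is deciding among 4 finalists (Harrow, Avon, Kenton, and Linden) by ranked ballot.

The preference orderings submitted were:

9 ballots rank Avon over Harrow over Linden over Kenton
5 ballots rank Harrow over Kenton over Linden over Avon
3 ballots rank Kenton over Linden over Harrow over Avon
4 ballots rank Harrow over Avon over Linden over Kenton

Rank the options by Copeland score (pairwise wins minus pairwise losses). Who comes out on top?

Pairwise results:
  Harrow vs Avon: Harrow wins 12–9.
  Harrow vs Kenton: Harrow wins 18–3.
  Harrow vs Linden: Harrow wins 18–3.
  Avon vs Kenton: Avon wins 13–8.
  Avon vs Linden: Avon wins 13–8.
  Kenton vs Linden: Linden wins 13–8.
Copeland scores (wins − losses):
  Harrow: 3 − 0 = 3
  Avon: 2 − 1 = 1
  Kenton: 0 − 3 = -3
  Linden: 1 − 2 = -1
Harrow has the best Copeland score.

Harrow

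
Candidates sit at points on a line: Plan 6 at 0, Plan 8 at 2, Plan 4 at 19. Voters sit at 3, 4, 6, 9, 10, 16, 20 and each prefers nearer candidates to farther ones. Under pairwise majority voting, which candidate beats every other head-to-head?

Plan 8

With single-peaked preferences on a line, the Condorcet winner is the candidate closest to the median voter.
The median voter (position 9) is closest to Plan 8 at 2.
Check: Plan 8 vs Plan 6 — voters closer to Plan 8: 7 of 7.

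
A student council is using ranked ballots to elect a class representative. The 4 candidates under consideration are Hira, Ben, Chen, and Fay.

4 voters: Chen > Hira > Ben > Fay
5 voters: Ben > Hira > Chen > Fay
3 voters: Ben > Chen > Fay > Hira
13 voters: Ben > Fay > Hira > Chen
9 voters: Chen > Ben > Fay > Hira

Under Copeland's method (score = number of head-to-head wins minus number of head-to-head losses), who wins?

Pairwise results:
  Hira vs Ben: Ben wins 30–4.
  Hira vs Chen: Hira wins 18–16.
  Hira vs Fay: Fay wins 25–9.
  Ben vs Chen: Ben wins 21–13.
  Ben vs Fay: Ben wins 34–0.
  Chen vs Fay: Chen wins 21–13.
Copeland scores (wins − losses):
  Hira: 1 − 2 = -1
  Ben: 3 − 0 = 3
  Chen: 1 − 2 = -1
  Fay: 1 − 2 = -1
Ben has the best Copeland score.

Ben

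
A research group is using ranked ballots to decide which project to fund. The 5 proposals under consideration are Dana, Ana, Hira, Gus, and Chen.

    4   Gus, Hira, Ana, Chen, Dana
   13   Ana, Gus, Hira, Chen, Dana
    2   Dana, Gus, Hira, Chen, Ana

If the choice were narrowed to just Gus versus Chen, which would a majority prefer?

Gus

Ballots ranking Gus above Chen: 4+13+2 = 19.
Ballots ranking Chen above Gus: 0.
Gus wins the head-to-head, 19–0.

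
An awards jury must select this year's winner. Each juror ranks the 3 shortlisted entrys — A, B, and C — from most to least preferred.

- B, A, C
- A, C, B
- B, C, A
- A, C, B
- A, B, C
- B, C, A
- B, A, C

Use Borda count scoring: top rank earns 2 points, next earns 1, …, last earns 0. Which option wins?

B

Borda scores:
  A: 1 + 2 + 0 + 2 + 2 + 0 + 1 = 8
  B: 2 + 0 + 2 + 0 + 1 + 2 + 2 = 9
  C: 0 + 1 + 1 + 1 + 0 + 1 + 0 = 4
B has the highest total.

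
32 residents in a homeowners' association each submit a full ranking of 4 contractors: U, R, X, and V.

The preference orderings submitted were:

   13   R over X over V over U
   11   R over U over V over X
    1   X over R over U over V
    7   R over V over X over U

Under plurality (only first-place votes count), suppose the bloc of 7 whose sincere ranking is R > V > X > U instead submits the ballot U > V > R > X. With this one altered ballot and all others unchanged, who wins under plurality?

First-place totals with the altered ballot: U 7, R 24, X 1, V 0.
The winner is unchanged: still R.

R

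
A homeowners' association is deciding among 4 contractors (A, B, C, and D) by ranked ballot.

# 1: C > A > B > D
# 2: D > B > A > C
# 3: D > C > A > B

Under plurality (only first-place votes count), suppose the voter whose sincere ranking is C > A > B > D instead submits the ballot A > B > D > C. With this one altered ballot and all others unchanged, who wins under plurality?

First-place totals with the altered ballot: A 1, B 0, C 0, D 2.
The winner is unchanged: still D.

D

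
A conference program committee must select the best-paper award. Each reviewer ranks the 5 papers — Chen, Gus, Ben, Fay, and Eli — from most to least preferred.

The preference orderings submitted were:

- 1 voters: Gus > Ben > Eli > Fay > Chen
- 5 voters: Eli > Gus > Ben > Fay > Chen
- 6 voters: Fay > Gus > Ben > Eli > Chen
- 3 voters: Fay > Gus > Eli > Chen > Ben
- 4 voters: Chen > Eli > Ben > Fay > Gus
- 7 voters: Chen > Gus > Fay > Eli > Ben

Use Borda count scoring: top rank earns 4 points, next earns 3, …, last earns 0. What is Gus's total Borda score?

Borda scores:
  Chen: 0 + 5·0 + 6·0 + 3·1 + 4·4 + 7·4 = 47
  Gus: 4 + 5·3 + 6·3 + 3·3 + 4·0 + 7·3 = 67
  Ben: 3 + 5·2 + 6·2 + 3·0 + 4·2 + 7·0 = 33
  Fay: 1 + 5·1 + 6·4 + 3·4 + 4·1 + 7·2 = 60
  Eli: 2 + 5·4 + 6·1 + 3·2 + 4·3 + 7·1 = 53

67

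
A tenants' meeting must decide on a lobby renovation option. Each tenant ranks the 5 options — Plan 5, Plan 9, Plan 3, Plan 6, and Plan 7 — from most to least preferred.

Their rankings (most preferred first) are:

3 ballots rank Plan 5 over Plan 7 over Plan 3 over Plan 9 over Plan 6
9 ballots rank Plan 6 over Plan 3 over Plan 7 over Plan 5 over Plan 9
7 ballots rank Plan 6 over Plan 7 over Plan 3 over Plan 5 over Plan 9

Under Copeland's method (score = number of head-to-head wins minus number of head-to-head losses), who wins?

Plan 6

Pairwise results:
  Plan 5 vs Plan 9: Plan 5 wins 19–0.
  Plan 5 vs Plan 3: Plan 3 wins 16–3.
  Plan 5 vs Plan 6: Plan 6 wins 16–3.
  Plan 5 vs Plan 7: Plan 7 wins 16–3.
  Plan 9 vs Plan 3: Plan 3 wins 19–0.
  Plan 9 vs Plan 6: Plan 6 wins 16–3.
  Plan 9 vs Plan 7: Plan 7 wins 19–0.
  Plan 3 vs Plan 6: Plan 6 wins 16–3.
  Plan 3 vs Plan 7: Plan 7 wins 10–9.
  Plan 6 vs Plan 7: Plan 6 wins 16–3.
Copeland scores (wins − losses):
  Plan 5: 1 − 3 = -2
  Plan 9: 0 − 4 = -4
  Plan 3: 2 − 2 = 0
  Plan 6: 4 − 0 = 4
  Plan 7: 3 − 1 = 2
Plan 6 has the best Copeland score.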